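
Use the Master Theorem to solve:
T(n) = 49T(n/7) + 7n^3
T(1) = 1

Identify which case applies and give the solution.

a=49, b=7, f(n)=7n^3. log_7(49) = 2. Since c=3 > 2 and the regularity condition holds (49(n/7)^3 = (49/7^3)n^3 with 49/7^3 < 1), Case 3 applies: T(n) = Θ(f(n)) = O(n^3).

Answer: O(n^3) - Case 3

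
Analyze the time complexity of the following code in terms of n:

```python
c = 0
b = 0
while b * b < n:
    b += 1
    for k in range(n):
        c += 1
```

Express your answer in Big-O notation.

Each loop level contributes: √n × n. Multiplying the contributions gives O(n√n).

Answer: O(n√n)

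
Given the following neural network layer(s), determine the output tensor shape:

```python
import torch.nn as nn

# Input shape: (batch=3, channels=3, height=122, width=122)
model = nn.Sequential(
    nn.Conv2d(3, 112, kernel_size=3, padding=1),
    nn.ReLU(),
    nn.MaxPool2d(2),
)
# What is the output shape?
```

Input: (3, 3, 122, 122) -> after Conv2d: (3, 112, 122, 122) -> after ReLU: (3, 112, 122, 122) -> Output: (3, 112, 61, 61)

Answer: (3, 112, 61, 61)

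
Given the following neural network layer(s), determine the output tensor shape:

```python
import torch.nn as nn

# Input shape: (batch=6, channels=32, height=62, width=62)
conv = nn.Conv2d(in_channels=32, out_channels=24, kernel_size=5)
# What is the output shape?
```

Input: (6, 32, 62, 62) -> Output: (6, 24, 58, 58)

Answer: (6, 24, 58, 58)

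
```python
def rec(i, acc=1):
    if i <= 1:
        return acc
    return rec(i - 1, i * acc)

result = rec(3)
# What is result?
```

Accumulator trace (n, acc): (3, 1) -> (2, 3) -> (1, 6) -> return 6

Answer: 6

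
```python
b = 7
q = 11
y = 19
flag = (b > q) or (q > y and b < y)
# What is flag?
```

Trace:
`b = 7` → b = 7
`q = 11` → q = 11
`y = 19` → y = 19
`flag = (b > q) or (q > y and b < y)` → flag = False
So flag = False

Answer: False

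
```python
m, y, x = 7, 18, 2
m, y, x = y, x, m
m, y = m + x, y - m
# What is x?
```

Trace:
`m, y, x = 7, 18, 2` → m = 7; y = 18; x = 2
`m, y, x = y, x, m` → m = 18; y = 2; x = 7
`m, y = m + x, y - m` → m = 25; y = -16
So x = 7

Answer: 7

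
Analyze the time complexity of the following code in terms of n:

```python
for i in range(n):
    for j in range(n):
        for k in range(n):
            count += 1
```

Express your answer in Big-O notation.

This is Triple nested loop. Time complexity: O(n³).

Answer: O(n³)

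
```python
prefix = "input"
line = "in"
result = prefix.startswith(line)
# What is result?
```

Trace:
`prefix = "input"` → prefix = 'input'
`line = "in"` → line = 'in'
`result = prefix.startswith(line)` → result = True
So result = True

Answer: True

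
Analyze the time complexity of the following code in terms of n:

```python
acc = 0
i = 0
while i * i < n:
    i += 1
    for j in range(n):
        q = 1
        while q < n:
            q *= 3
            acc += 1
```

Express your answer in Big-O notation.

Each loop level contributes: √n × n × log n. Multiplying the contributions gives O(n√n log n).

Answer: O(n√n log n)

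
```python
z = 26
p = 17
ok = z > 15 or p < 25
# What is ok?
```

Trace:
`z = 26` → z = 26
`p = 17` → p = 17
`ok = z > 15 or p < 25` → ok = True
So ok = True

Answer: True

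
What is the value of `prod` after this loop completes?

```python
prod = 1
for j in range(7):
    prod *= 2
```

2^7 = 128
`prod` takes the values: 1 → 2 → 4 → 8 → 16 → 32 → 64 → 128

Answer: 128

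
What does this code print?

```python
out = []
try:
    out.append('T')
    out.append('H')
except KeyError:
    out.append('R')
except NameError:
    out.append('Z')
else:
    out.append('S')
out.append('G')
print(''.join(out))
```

Execution trace: 'T' (try body) → 'H' (try body, no exception) → 'S' (else) → 'G' (after the try/except). Output: THSG

Answer: THSG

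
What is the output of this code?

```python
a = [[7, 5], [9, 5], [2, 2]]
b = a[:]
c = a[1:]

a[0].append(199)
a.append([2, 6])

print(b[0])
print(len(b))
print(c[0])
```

Key concept: slice with nested mutation.
Step by step:
`a = [[7, 5], [9, 5], [2, 2]]` → a = [[7, 5], [9, 5], [2, 2]]
`b = a[:]` → b = [[7, 5], [9, 5], [2, 2]]
`c = a[1:]` → c = [[9, 5], [2, 2]]
`a[0].append(199)` → a = [[7, 5, 199], [9, 5], [2, 2]]; b = [[7, 5, 199], [9, 5], [2, 2]]
`a.append([2, 6])` → a = [[7, 5, 199], [9, 5], [2, 2], [2, 6]]
`print(b[0])` → prints [7, 5, 199]
`print(len(b))` → prints 3
`print(c[0])` → prints [9, 5]

Answer:
[7, 5, 199]
3
[9, 5]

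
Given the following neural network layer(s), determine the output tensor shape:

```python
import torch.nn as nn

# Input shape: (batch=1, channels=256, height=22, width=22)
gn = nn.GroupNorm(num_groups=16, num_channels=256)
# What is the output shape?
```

Input: (1, 256, 22, 22) -> Output: (1, 256, 22, 22)

Answer: (1, 256, 22, 22)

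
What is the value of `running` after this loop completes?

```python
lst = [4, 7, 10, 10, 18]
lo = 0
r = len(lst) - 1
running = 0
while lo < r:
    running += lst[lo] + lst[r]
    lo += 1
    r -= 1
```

Sum of pairs from ends
`running` takes the values: 0 → 22 → 39

Answer: 39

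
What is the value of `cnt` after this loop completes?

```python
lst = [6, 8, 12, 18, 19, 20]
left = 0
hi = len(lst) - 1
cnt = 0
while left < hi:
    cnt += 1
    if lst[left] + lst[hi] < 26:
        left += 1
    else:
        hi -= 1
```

Steps to find pair summing to 26
`cnt` takes the values: 0 → 1 → 2 → 3 → 4 → 5

Answer: 5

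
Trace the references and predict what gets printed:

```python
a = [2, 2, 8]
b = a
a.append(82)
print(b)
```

Key concept: basic list aliasing.
Step by step:
`a = [2, 2, 8]` → a = [2, 2, 8]
`b = a` → b = [2, 2, 8] (same object as a)
`a.append(82)` → a = [2, 2, 8, 82] (same object as b); b = [2, 2, 8, 82] (same object as a)
`print(b)` → prints [2, 2, 8, 82]

Answer: [2, 2, 8, 82]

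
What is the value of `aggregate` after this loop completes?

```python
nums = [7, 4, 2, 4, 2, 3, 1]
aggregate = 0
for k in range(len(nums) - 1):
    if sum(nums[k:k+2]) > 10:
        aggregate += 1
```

Count windows with sum > 10
`aggregate` takes the values: 0 → 1

Answer: 1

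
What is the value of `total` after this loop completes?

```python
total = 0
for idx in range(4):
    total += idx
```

Sum of 0 to 3 = 6
`total` takes the values: 0 → 1 → 3 → 6

Answer: 6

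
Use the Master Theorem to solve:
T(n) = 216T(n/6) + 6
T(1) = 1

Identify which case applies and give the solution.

a=216, b=6, f(n)=6. log_6(216) = 3. Since c=0 < 3, Case 1 applies: T(n) = Θ(n^log_b(a)) = O(n^3).

Answer: O(n^3) - Case 1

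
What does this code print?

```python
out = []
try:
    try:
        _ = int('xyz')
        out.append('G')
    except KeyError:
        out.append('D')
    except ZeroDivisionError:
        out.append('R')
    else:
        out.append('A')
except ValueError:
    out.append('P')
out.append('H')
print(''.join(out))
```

Execution trace: 'P' (outer except ValueError) → 'H' (after the try/except). Output: PH

Answer: PH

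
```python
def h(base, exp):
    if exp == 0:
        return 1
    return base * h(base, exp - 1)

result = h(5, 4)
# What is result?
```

h(5, 4) = 5 * 5 * 5 * 5 = 625

Answer: 625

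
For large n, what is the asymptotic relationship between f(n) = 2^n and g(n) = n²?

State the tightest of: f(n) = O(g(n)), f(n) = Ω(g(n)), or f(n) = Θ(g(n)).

2^n vs n²: f(n) = Ω(g(n)) but not O(g(n)) — 2^n grows strictly faster than n².

Answer: f(n) = Ω(g(n)) but not O(g(n)) — 2^n grows strictly faster than n².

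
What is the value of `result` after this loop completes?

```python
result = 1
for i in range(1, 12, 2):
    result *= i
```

Product of 1, 3, 5, ... up to 11
`result` takes the values: 1 → 3 → 15 → 105 → 945 → 10395

Answer: 10395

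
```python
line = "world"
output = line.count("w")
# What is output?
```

Trace:
`line = "world"` → line = 'world'
`output = line.count("w")` → output = 1
So output = 1

Answer: 1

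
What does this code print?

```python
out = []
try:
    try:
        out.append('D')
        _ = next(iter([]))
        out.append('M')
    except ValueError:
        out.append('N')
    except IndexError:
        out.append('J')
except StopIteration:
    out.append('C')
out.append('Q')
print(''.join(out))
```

Execution trace: 'D' (inner try body) → 'C' (outer except StopIteration) → 'Q' (after the try/except). Output: DCQ

Answer: DCQ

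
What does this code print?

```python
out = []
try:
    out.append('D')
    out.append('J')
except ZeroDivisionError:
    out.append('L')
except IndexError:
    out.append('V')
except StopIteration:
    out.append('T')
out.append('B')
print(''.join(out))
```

Execution trace: 'D' (try body) → 'J' (try body, no exception) → 'B' (after the try/except). Output: DJB

Answer: DJB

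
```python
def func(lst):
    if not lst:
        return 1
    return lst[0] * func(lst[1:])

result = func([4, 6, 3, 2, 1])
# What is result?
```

Product over [4, 6, 3, 2, 1] = 4 * 6 * 3 * 2 * 1 = 144

Answer: 144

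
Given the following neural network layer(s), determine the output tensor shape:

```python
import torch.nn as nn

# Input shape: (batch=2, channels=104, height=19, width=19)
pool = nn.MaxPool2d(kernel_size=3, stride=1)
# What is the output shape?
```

Input: (2, 104, 19, 19) -> Output: (2, 104, 17, 17)

Answer: (2, 104, 17, 17)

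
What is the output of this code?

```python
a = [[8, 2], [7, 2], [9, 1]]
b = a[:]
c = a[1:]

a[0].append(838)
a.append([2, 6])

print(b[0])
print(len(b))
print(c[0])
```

Key concept: slice with nested mutation.
Step by step:
`a = [[8, 2], [7, 2], [9, 1]]` → a = [[8, 2], [7, 2], [9, 1]]
`b = a[:]` → b = [[8, 2], [7, 2], [9, 1]]
`c = a[1:]` → c = [[7, 2], [9, 1]]
`a[0].append(838)` → a = [[8, 2, 838], [7, 2], [9, 1]]; b = [[8, 2, 838], [7, 2], [9, 1]]
`a.append([2, 6])` → a = [[8, 2, 838], [7, 2], [9, 1], [2, 6]]
`print(b[0])` → prints [8, 2, 838]
`print(len(b))` → prints 3
`print(c[0])` → prints [7, 2]

Answer:
[8, 2, 838]
3
[7, 2]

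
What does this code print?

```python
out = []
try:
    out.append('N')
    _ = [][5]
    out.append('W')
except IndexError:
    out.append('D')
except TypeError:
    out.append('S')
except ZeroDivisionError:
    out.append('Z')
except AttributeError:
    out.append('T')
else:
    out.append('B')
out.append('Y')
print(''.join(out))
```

Execution trace: 'N' (try body) → 'D' (except IndexError) → 'Y' (after the try/except). Output: NDY

Answer: NDY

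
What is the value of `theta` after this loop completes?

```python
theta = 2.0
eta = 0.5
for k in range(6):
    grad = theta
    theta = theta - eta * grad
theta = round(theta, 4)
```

Gradient descent: w = 2.0 * (1 - 0.5)^6
`theta` takes the values: 2.0 → 1.0 → 0.5 → 0.25 → 0.125 → 0.0625 → 0.03125 → 0.0312

Answer: 0.0312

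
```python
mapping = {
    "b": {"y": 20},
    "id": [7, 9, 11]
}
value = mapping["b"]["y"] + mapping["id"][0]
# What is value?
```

Trace:
`mapping = { ...` → mapping = {'b': {'y': 20}, 'id': [7, 9, 11]}
`value = mapping["b"]["y"] + mapping["id"][0]` → value = 27
So value = 27

Answer: 27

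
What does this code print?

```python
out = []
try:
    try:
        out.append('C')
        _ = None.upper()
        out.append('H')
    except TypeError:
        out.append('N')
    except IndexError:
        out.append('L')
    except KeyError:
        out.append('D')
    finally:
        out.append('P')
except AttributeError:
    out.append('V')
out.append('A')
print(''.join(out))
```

Execution trace: 'C' (try body) → 'P' (finally) → 'V' (outer except AttributeError) → 'A' (after the try/except). Output: CPVA

Answer: CPVA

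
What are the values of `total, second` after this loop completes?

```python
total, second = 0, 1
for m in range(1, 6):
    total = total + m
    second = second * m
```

Sum and factorial of 1 to 5
`total, second` takes the values: (0, 1) → (1, 1) → (3, 1) → (3, 2) → (6, 2) → (6, 6) → (10, 6) → (10, 24) → (15, 24) → (15, 120)

Answer: 15, 120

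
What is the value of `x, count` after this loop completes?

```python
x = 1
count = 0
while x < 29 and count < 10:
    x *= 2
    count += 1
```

Double until >= 29 or 10 iterations
`x, count` takes the values: (1, 0) → (2, 0) → (2, 1) → (4, 1) → (4, 2) → (8, 2) → (8, 3) → (16, 3) → (16, 4) → (32, 4) → (32, 5)

Answer: 32, 5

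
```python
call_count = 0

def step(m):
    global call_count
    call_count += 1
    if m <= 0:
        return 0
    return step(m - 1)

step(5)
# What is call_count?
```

Linear recursion stepping by 1: 6 calls from m=5 down to ≤0.

Answer: 6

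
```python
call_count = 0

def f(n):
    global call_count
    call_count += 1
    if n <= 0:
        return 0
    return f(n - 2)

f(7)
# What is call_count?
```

Linear recursion stepping by 2: 5 calls from n=7 down to ≤0.

Answer: 5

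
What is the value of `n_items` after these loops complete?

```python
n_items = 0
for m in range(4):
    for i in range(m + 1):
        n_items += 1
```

Triangle: 1 + 2 + ... + 4
`n_items` takes the values: 0 → 1 → 2 → 3 → 4 → 5 → 6 → 7 → 8 → 9 → 10

Answer: 10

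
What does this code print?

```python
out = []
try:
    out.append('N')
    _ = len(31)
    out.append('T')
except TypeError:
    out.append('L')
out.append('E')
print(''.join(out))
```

Execution trace: 'N' (try body) → 'L' (except TypeError) → 'E' (after the try/except). Output: NLE

Answer: NLE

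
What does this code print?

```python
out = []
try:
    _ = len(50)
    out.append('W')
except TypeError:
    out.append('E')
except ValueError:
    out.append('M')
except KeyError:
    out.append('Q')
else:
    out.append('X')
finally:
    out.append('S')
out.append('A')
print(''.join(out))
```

Execution trace: 'E' (except TypeError) → 'S' (finally) → 'A' (after the try/except). Output: ESA

Answer: ESA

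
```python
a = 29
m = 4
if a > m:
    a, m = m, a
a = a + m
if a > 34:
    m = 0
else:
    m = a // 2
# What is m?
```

Trace:
`a = 29` → a = 29
`m = 4` → m = 4
`if a > m: ...` → a > m is True → a = 4; m = 29
`a = a + m` → a = 33
`if a > 34: ...` → a > 34 is False, take else branch → m = 16
So m = 16

Answer: 16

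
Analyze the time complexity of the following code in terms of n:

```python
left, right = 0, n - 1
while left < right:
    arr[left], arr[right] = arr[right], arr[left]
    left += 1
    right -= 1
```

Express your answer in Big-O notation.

This is In-place array reversal. Time complexity: O(n).

Answer: O(n)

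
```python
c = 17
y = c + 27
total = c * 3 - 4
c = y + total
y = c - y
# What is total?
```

Trace:
`c = 17` → c = 17
`y = c + 27` → y = 44
`total = c * 3 - 4` → total = 47
`c = y + total` → c = 91
`y = c - y` → y = 47
So total = 47

Answer: 47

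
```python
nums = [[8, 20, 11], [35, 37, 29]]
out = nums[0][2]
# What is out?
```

Trace:
`nums = [[8, 20, 11], [35, 37, 29]]` → nums = [[8, 20, 11], [35, 37, 29]]
`out = nums[0][2]` → out = 11
So out = 11

Answer: 11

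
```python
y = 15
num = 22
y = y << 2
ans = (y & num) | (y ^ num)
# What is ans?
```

Trace:
`y = 15` → y = 15
`num = 22` → num = 22
`y = y << 2` → y = 60
`ans = (y & num) | (y ^ num)` → ans = 62
So ans = 62

Answer: 62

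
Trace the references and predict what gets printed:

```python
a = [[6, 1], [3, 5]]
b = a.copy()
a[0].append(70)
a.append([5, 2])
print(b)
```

Key concept: shallow copy with nested lists.
Step by step:
`a = [[6, 1], [3, 5]]` → a = [[6, 1], [3, 5]]
`b = a.copy()` → b = [[6, 1], [3, 5]]
`a[0].append(70)` → a = [[6, 1, 70], [3, 5]]; b = [[6, 1, 70], [3, 5]]
`a.append([5, 2])` → a = [[6, 1, 70], [3, 5], [5, 2]]
`print(b)` → prints [[6, 1, 70], [3, 5]]

Answer: [[6, 1, 70], [3, 5]]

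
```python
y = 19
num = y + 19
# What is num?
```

Trace:
`y = 19` → y = 19
`num = y + 19` → num = 38
So num = 38

Answer: 38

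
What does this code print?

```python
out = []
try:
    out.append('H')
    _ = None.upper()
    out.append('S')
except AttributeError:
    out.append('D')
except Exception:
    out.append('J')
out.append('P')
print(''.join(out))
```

Execution trace: 'H' (try body) → 'D' (except AttributeError) → 'P' (after the try/except). Output: HDP

Answer: HDP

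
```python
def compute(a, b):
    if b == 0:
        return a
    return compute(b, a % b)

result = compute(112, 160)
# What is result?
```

compute(112, 160) -> compute(160, 112) -> compute(112, 48) -> compute(48, 16) -> compute(16, 0) -> 16

Answer: 16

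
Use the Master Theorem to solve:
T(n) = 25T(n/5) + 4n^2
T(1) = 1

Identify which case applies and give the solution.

a=25, b=5, f(n)=4n^2. log_5(25) = 2. Since c=2 = 2, Case 2 applies: T(n) = Θ(n^log_b(a) · log n) = O(n^2 log n).

Answer: O(n^2 log n) - Case 2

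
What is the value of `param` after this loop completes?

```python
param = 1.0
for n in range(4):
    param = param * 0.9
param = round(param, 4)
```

Exponential decay: 1.0 * 0.9^4
`param` takes the values: 1.0 → 0.9 → 0.81 → 0.729 → 0.6561

Answer: 0.6561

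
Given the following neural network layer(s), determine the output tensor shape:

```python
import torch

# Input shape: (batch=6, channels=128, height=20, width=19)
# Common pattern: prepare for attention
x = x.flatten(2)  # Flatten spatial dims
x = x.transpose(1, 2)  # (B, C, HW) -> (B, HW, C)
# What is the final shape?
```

Input: (6, 128, 20, 19) -> after flatten(2): (6, 128, 380) -> Output: (6, 380, 128)

Answer: (6, 380, 128)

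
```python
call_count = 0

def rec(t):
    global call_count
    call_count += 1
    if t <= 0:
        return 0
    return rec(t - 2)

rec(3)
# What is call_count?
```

Linear recursion stepping by 2: 3 calls from t=3 down to ≤0.

Answer: 3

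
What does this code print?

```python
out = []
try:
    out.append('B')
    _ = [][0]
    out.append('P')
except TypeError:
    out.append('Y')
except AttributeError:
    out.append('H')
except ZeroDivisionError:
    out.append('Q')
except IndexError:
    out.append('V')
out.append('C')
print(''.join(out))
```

Execution trace: 'B' (try body) → 'V' (except IndexError) → 'C' (after the try/except). Output: BVC

Answer: BVC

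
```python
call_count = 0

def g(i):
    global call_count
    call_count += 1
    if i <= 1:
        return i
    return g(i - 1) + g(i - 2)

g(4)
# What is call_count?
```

Calls(i) = 1 + Calls(i-1) + Calls(i-2); Calls(0)=Calls(1)=1. For i=4 this gives 9.

Answer: 9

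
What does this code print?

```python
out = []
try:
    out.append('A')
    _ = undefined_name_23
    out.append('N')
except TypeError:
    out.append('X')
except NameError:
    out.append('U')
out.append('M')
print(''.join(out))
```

Execution trace: 'A' (try body) → 'U' (except NameError) → 'M' (after the try/except). Output: AUM

Answer: AUM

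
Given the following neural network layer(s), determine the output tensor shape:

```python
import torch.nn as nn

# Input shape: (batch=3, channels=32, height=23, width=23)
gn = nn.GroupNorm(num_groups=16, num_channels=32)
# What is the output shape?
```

Input: (3, 32, 23, 23) -> Output: (3, 32, 23, 23)

Answer: (3, 32, 23, 23)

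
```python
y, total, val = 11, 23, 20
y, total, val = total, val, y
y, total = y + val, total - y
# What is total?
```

Trace:
`y, total, val = 11, 23, 20` → y = 11; total = 23; val = 20
`y, total, val = total, val, y` → y = 23; total = 20; val = 11
`y, total = y + val, total - y` → y = 34; total = -3
So total = -3

Answer: -3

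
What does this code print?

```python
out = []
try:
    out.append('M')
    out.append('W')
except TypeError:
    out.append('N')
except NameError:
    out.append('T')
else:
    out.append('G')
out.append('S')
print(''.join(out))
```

Execution trace: 'M' (try body) → 'W' (try body, no exception) → 'G' (else) → 'S' (after the try/except). Output: MWGS

Answer: MWGS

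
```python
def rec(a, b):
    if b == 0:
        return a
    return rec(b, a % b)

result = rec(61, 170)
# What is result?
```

rec(61, 170) -> rec(170, 61) -> rec(61, 48) -> rec(48, 13) -> rec(13, 9) -> rec(9, 4) -> rec(4, 1) -> rec(1, 0) -> 1

Answer: 1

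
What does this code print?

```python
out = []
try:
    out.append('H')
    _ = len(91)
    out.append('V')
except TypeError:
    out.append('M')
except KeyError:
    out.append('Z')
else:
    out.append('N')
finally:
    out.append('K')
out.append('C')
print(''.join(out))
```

Execution trace: 'H' (try body) → 'M' (except TypeError) → 'K' (finally) → 'C' (after the try/except). Output: HMKC

Answer: HMKC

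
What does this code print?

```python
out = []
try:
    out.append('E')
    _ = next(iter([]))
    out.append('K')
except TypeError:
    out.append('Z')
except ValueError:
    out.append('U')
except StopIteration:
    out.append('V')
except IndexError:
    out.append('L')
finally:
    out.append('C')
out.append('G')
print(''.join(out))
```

Execution trace: 'E' (try body) → 'V' (except StopIteration) → 'C' (finally) → 'G' (after the try/except). Output: EVCG

Answer: EVCG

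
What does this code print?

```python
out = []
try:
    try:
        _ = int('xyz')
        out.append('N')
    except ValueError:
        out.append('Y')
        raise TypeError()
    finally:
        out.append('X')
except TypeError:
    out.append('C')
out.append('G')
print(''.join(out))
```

Execution trace: 'Y' (inner except ValueError) → 'X' (inner finally) → 'C' (outer except TypeError) → 'G' (after the try/except). Output: YXCG

Answer: YXCG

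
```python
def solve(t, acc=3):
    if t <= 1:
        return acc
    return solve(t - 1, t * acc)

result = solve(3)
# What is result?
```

Accumulator trace (n, acc): (3, 3) -> (2, 9) -> (1, 18) -> return 18

Answer: 18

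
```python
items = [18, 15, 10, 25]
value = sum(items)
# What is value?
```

Trace:
`items = [18, 15, 10, 25]` → items = [18, 15, 10, 25]
`value = sum(items)` → value = 68
So value = 68

Answer: 68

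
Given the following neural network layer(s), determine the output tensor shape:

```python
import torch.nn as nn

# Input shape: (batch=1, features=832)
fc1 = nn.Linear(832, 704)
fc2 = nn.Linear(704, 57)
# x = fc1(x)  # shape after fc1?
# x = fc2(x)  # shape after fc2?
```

Input: (1, 832) -> after fc1: (1, 704) -> Output: (1, 57)

Answer: (1, 57)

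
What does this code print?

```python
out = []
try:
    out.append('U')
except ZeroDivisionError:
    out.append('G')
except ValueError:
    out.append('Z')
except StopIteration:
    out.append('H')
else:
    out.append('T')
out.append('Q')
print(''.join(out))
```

Execution trace: 'U' (try body, no exception) → 'T' (else) → 'Q' (after the try/except). Output: UTQ

Answer: UTQ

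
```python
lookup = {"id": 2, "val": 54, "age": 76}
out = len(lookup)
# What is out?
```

Trace:
`lookup = {"id": 2, "val": 54, "age": 76}` → lookup = {'id': 2, 'val': 54, 'age': 76}
`out = len(lookup)` → out = 3
So out = 3

Answer: 3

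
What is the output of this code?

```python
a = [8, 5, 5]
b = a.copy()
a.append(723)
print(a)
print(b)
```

Key concept: list.copy() creates independent copy.
Step by step:
`a = [8, 5, 5]` → a = [8, 5, 5]
`b = a.copy()` → b = [8, 5, 5]
`a.append(723)` → a = [8, 5, 5, 723]
`print(a)` → prints [8, 5, 5, 723]
`print(b)` → prints [8, 5, 5]

Answer:
[8, 5, 5, 723]
[8, 5, 5]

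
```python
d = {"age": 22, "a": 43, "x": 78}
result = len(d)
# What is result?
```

Trace:
`d = {"age": 22, "a": 43, "x": 78}` → d = {'age': 22, 'a': 43, 'x': 78}
`result = len(d)` → result = 3
So result = 3

Answer: 3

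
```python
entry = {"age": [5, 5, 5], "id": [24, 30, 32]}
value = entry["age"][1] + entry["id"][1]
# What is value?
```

Trace:
`entry = {"age": [5, 5, 5], "id": [24, 30, 32]}` → entry = {'age': [5, 5, 5], 'id': [24, 30, 32]}
`value = entry["age"][1] + entry["id"][1]` → value = 35
So value = 35

Answer: 35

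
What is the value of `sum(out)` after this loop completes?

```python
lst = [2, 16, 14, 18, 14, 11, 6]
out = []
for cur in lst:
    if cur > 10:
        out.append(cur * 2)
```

Sum of doubled values > 10
`out` takes the values: [] → [32] → [32, 28] → [32, 28, 36] → [32, 28, 36, 28] → [32, 28, 36, 28, 22]
So `sum(out)` = 146

Answer: 146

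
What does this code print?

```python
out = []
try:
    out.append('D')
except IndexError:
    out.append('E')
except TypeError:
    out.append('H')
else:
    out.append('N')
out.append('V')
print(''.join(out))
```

Execution trace: 'D' (try body, no exception) → 'N' (else) → 'V' (after the try/except). Output: DNV

Answer: DNV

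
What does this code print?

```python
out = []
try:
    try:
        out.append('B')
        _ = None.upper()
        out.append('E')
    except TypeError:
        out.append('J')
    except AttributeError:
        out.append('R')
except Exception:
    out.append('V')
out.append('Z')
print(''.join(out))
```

Execution trace: 'B' (inner try body) → 'R' (inner except AttributeError) → 'Z' (after the try/except). Output: BRZ

Answer: BRZ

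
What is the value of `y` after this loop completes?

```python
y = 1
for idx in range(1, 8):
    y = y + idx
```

Start at 1, add 1 through 7
`y` takes the values: 1 → 2 → 4 → 7 → 11 → 16 → 22 → 29

Answer: 29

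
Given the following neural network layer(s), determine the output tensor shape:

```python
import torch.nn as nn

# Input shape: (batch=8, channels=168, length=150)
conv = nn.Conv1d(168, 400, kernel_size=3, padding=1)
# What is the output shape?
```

Input: (8, 168, 150) -> Output: (8, 400, 150)

Answer: (8, 400, 150)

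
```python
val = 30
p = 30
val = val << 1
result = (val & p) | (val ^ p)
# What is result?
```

Trace:
`val = 30` → val = 30
`p = 30` → p = 30
`val = val << 1` → val = 60
`result = (val & p) | (val ^ p)` → result = 62
So result = 62

Answer: 62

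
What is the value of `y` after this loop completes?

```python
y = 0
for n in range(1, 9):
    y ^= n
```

XOR of 1 to 8
`y` takes the values: 0 → 1 → 3 → 0 → 4 → 1 → 7 → 0 → 8

Answer: 8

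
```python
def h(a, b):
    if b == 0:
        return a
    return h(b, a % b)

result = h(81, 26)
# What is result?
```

h(81, 26) -> h(26, 3) -> h(3, 2) -> h(2, 1) -> h(1, 0) -> 1

Answer: 1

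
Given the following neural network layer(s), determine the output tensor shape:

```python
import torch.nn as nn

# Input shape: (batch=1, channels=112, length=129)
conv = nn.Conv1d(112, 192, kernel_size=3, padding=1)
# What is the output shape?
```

Input: (1, 112, 129) -> Output: (1, 192, 129)

Answer: (1, 192, 129)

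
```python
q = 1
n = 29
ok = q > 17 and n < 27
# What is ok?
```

Trace:
`q = 1` → q = 1
`n = 29` → n = 29
`ok = q > 17 and n < 27` → ok = False
So ok = False

Answer: False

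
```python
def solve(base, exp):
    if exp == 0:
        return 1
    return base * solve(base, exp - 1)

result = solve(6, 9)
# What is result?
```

solve(6, 9) = 6 * 6 * 6 * 6 * 6 * 6 * 6 * 6 * 6 = 10077696

Answer: 10077696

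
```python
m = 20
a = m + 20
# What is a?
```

Trace:
`m = 20` → m = 20
`a = m + 20` → a = 40
So a = 40

Answer: 40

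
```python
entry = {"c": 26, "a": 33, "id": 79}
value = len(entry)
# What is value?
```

Trace:
`entry = {"c": 26, "a": 33, "id": 79}` → entry = {'c': 26, 'a': 33, 'id': 79}
`value = len(entry)` → value = 3
So value = 3

Answer: 3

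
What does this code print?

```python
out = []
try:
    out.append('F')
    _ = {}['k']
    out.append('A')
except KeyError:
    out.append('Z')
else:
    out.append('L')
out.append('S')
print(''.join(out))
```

Execution trace: 'F' (try body) → 'Z' (except KeyError) → 'S' (after the try/except). Output: FZS

Answer: FZS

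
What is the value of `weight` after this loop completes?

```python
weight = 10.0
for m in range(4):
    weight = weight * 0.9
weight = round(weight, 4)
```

Exponential decay: 10.0 * 0.9^4
`weight` takes the values: 10.0 → 9.0 → 8.1 → 7.29 → 6.561

Answer: 6.561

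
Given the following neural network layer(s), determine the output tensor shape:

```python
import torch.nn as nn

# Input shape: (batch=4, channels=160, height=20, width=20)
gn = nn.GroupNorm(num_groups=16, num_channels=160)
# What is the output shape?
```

Input: (4, 160, 20, 20) -> Output: (4, 160, 20, 20)

Answer: (4, 160, 20, 20)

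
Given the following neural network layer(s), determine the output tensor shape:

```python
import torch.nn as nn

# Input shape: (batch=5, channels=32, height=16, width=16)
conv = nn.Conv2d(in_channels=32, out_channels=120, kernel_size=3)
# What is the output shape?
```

Input: (5, 32, 16, 16) -> Output: (5, 120, 14, 14)

Answer: (5, 120, 14, 14)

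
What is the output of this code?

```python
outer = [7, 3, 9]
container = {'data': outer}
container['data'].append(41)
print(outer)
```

Key concept: dict holds reference to list.
Step by step:
`outer = [7, 3, 9]` → outer = [7, 3, 9]
`container = {'data': outer}` → container = {'data': [7, 3, 9]}
`container['data'].append(41)` → outer = [7, 3, 9, 41]; container = {'data': [7, 3, 9, 41]}
`print(outer)` → prints [7, 3, 9, 41]

Answer: [7, 3, 9, 41]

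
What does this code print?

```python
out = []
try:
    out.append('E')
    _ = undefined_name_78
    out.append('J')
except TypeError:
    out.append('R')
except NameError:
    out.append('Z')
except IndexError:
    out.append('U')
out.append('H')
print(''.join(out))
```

Execution trace: 'E' (try body) → 'Z' (except NameError) → 'H' (after the try/except). Output: EZH

Answer: EZH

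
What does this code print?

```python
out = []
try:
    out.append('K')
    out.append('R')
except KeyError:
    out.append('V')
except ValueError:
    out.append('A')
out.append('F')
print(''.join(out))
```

Execution trace: 'K' (try body) → 'R' (try body, no exception) → 'F' (after the try/except). Output: KRF

Answer: KRF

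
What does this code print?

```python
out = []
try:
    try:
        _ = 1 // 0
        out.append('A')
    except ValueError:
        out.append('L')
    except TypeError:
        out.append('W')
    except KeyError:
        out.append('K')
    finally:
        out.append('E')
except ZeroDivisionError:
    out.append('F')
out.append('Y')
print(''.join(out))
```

Execution trace: 'E' (finally) → 'F' (outer except ZeroDivisionError) → 'Y' (after the try/except). Output: EFY

Answer: EFY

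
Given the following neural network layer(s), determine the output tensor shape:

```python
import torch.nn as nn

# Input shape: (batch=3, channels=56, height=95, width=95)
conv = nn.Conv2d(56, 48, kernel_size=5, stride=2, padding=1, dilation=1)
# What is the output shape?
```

Input: (3, 56, 95, 95) -> Output: (3, 48, 47, 47)

Answer: (3, 48, 47, 47)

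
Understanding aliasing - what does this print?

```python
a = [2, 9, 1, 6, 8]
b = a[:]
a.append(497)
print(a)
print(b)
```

Key concept: slice [:] creates copy.
Step by step:
`a = [2, 9, 1, 6, 8]` → a = [2, 9, 1, 6, 8]
`b = a[:]` → b = [2, 9, 1, 6, 8]
`a.append(497)` → a = [2, 9, 1, 6, 8, 497]
`print(a)` → prints [2, 9, 1, 6, 8, 497]
`print(b)` → prints [2, 9, 1, 6, 8]

Answer:
[2, 9, 1, 6, 8, 497]
[2, 9, 1, 6, 8]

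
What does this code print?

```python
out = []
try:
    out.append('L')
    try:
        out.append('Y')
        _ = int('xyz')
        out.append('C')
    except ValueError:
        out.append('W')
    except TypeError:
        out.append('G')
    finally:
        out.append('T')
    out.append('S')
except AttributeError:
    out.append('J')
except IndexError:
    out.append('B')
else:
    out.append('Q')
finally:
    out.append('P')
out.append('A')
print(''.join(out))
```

Execution trace: 'L' (try body) → 'Y' (inner try body) → 'W' (inner except ValueError) → 'T' (inner finally) → 'S' (try body, no exception) → 'Q' (else) → 'P' (finally) → 'A' (after the try/except). Output: LYWTSQPA

Answer: LYWTSQPA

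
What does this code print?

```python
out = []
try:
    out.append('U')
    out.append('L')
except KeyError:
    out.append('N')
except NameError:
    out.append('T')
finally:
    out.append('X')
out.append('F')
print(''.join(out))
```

Execution trace: 'U' (try body) → 'L' (try body, no exception) → 'X' (finally) → 'F' (after the try/except). Output: ULXF

Answer: ULXF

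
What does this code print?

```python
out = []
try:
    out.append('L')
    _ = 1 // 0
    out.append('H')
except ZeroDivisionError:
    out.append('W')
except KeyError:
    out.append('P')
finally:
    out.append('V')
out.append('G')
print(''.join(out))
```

Execution trace: 'L' (try body) → 'W' (except ZeroDivisionError) → 'V' (finally) → 'G' (after the try/except). Output: LWVG

Answer: LWVG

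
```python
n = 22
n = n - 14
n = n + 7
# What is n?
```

Trace:
`n = 22` → n = 22
`n = n - 14` → n = 8
`n = n + 7` → n = 15
So n = 15

Answer: 15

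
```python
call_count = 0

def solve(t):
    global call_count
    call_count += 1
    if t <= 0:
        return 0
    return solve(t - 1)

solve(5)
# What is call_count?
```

Linear recursion stepping by 1: 6 calls from t=5 down to ≤0.

Answer: 6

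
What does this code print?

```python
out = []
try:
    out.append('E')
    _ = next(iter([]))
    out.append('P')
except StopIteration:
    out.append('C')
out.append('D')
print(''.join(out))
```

Execution trace: 'E' (try body) → 'C' (except StopIteration) → 'D' (after the try/except). Output: ECD

Answer: ECD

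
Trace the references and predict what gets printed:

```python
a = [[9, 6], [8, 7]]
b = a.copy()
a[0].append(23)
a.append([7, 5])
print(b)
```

Key concept: shallow copy with nested lists.
Step by step:
`a = [[9, 6], [8, 7]]` → a = [[9, 6], [8, 7]]
`b = a.copy()` → b = [[9, 6], [8, 7]]
`a[0].append(23)` → a = [[9, 6, 23], [8, 7]]; b = [[9, 6, 23], [8, 7]]
`a.append([7, 5])` → a = [[9, 6, 23], [8, 7], [7, 5]]
`print(b)` → prints [[9, 6, 23], [8, 7]]

Answer: [[9, 6, 23], [8, 7]]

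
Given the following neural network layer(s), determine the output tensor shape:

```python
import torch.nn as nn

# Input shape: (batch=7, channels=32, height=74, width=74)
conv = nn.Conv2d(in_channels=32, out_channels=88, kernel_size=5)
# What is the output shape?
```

Input: (7, 32, 74, 74) -> Output: (7, 88, 70, 70)

Answer: (7, 88, 70, 70)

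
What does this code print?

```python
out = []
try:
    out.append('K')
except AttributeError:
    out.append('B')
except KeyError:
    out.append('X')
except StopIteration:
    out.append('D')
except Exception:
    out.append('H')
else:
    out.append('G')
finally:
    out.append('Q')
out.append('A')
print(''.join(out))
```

Execution trace: 'K' (try body, no exception) → 'G' (else) → 'Q' (finally) → 'A' (after the try/except). Output: KGQA

Answer: KGQA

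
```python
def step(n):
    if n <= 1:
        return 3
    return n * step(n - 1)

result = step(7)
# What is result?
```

step(7) = 7 * 6 * 5 * 4 * 3 * 2 * 3 = 15120

Answer: 15120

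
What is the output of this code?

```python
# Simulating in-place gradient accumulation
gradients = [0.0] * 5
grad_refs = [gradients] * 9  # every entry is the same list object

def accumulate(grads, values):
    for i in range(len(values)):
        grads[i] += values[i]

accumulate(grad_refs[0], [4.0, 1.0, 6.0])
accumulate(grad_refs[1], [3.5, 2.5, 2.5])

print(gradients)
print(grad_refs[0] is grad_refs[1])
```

Key concept: gradient accumulation aliasing.
Step by step:
`gradients = [0.0] * 5` → gradients = [0.0, 0.0, 0.0, 0.0, 0.0]
`grad_refs = [gradients] * 9` → grad_refs = [[0.0, 0.0, 0.0, 0.0, 0.0], [0.0, 0.0, 0.0, 0.0, 0.0], [0.0, 0.0, 0.0, 0.0, 0.0], [0.0, 0.0, 0.0, 0.0, 0.0], [0.0, 0.0, 0.0, 0.0, 0.0], [0.0, 0.0, 0.0, 0.0, 0.0], [0.0, 0.0, 0.0, 0.0, 0.0], [0.0, 0.0, 0.0, 0.0, 0.0], [0.0, 0.0, 0.0, 0.0, 0.0]]
`accumulate(grad_refs[0], [4.0, 1.0, 6.0])` → gradients = [4.0, 1.0, 6.0, 0.0, 0.0]; grad_refs = [[4.0, 1.0, 6.0, 0.0, 0.0], [4.0, 1.0, 6.0, 0.0, 0.0], [4.0, 1.0, 6.0, 0.0, 0.0], [4.0, 1.0, 6.0, 0.0, 0.0], [4.0, 1.0, 6.0, 0.0, 0.0], [4.0, 1.0, 6.0, 0.0, 0.0], [4.0, 1.0, 6.0, 0.0, 0.0], [4.0, 1.0, 6.0, 0.0, 0.0], [4.0, 1.0, 6.0, 0.0, 0.0]]
`accumulate(grad_refs[1], [3.5, 2.5, 2.5])` → gradients = [7.5, 3.5, 8.5, 0.0, 0.0]; grad_refs = [[7.5, 3.5, 8.5, 0.0, 0.0], [7.5, 3.5, 8.5, 0.0, 0.0], [7.5, 3.5, 8.5, 0.0, 0.0], [7.5, 3.5, 8.5, 0.0, 0.0], [7.5, 3.5, 8.5, 0.0, 0.0], [7.5, 3.5, 8.5, 0.0, 0.0], [7.5, 3.5, 8.5, 0.0, 0.0], [7.5, 3.5, 8.5, 0.0, 0.0], [7.5, 3.5, 8.5, 0.0, 0.0]]
`print(gradients)` → prints [7.5, 3.5, 8.5, 0.0, 0.0]
`print(grad_refs[0] is grad_refs[1])` → prints True

Answer:
[7.5, 3.5, 8.5, 0.0, 0.0]
True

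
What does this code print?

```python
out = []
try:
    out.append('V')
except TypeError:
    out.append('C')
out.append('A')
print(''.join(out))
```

Execution trace: 'V' (try body, no exception) → 'A' (after the try/except). Output: VA

Answer: VA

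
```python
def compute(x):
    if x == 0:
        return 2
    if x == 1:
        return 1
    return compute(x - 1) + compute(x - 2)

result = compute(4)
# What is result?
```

Build up from base cases: compute(0)=2, compute(1)=1, compute(2)=3, compute(3)=4, compute(4)=7

Answer: 7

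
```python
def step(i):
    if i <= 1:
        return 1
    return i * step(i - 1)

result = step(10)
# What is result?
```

step(10) = 10 * 9 * 8 * 7 * 6 * 5 * 4 * 3 * 2 * 1 = 3628800

Answer: 3628800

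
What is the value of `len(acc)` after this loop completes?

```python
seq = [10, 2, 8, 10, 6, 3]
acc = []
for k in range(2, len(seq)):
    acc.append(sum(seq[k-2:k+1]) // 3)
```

Number of 3-element averages
`acc` takes the values: [] → [6] → [6, 6] → [6, 6, 8] → [6, 6, 8, 6]
So `len(acc)` = 4

Answer: 4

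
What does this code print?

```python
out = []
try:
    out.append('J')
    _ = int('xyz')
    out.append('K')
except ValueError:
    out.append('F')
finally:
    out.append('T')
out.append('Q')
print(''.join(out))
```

Execution trace: 'J' (try body) → 'F' (except ValueError) → 'T' (finally) → 'Q' (after the try/except). Output: JFTQ

Answer: JFTQ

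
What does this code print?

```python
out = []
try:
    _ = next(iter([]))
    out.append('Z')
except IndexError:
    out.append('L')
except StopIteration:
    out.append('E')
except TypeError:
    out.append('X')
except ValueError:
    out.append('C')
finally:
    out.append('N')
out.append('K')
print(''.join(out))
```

Execution trace: 'E' (except StopIteration) → 'N' (finally) → 'K' (after the try/except). Output: ENK

Answer: ENK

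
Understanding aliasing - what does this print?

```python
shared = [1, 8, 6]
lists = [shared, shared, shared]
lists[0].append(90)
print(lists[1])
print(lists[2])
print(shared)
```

Key concept: list of same reference.
Step by step:
`shared = [1, 8, 6]` → shared = [1, 8, 6]
`lists = [shared, shared, shared]` → lists = [[1, 8, 6], [1, 8, 6], [1, 8, 6]]
`lists[0].append(90)` → shared = [1, 8, 6, 90]; lists = [[1, 8, 6, 90], [1, 8, 6, 90], [1, 8, 6, 90]]
`print(lists[1])` → prints [1, 8, 6, 90]
`print(lists[2])` → prints [1, 8, 6, 90]
`print(shared)` → prints [1, 8, 6, 90]

Answer:
[1, 8, 6, 90]
[1, 8, 6, 90]
[1, 8, 6, 90]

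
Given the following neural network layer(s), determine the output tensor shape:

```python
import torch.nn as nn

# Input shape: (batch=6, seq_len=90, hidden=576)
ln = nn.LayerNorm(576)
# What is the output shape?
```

Input: (6, 90, 576) -> Output: (6, 90, 576)

Answer: (6, 90, 576)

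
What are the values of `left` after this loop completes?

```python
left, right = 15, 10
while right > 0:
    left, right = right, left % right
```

GCD of 15 and 10
`left` takes the values: 15 → 10 → 5

Answer: 5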